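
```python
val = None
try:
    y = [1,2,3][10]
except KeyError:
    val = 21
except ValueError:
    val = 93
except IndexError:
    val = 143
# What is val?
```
143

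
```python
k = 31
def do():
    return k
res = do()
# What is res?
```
31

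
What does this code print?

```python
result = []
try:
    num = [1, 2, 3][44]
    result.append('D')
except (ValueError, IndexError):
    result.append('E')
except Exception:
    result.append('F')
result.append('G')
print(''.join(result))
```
EG

IndexError matches tuple containing it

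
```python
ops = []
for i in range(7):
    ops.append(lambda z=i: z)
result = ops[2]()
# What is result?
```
2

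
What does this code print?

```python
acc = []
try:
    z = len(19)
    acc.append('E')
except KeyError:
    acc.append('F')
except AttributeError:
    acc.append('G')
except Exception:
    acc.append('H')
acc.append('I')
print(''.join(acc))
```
HI

TypeError not specifically caught, falls to Exception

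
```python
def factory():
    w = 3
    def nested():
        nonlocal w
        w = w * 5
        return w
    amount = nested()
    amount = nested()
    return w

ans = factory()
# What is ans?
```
75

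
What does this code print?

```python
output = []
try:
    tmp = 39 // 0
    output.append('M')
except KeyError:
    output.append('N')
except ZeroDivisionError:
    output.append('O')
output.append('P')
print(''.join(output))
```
OP

ZeroDivisionError is caught by its specific handler, not KeyError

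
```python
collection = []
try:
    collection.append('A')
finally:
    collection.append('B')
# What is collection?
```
['A', 'B']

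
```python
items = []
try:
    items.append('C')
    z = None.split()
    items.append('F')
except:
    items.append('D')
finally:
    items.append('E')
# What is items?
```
['C', 'D', 'E']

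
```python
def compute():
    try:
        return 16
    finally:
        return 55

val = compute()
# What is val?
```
55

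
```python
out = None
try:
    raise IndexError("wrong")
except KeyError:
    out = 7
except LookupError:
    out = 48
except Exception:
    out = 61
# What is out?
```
48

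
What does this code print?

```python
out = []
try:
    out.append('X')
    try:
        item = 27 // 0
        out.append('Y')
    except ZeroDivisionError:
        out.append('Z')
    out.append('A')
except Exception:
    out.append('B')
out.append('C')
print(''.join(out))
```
XZAC

Inner exception caught by inner handler, outer continues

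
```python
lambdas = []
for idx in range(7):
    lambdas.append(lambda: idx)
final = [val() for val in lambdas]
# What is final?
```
[6, 6, 6, 6, 6, 6, 6]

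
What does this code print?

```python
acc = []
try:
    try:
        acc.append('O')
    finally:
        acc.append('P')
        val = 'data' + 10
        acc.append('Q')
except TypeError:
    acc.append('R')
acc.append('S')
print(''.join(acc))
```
OPRS

Exception in inner finally caught by outer except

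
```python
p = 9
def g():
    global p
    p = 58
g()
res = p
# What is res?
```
58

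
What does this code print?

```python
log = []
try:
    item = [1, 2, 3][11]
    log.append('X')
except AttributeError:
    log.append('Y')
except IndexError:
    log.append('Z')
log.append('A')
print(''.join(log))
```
ZA

IndexError is caught by its specific handler, not AttributeError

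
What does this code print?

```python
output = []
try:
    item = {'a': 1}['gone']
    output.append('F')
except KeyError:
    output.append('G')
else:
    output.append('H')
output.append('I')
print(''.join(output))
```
GI

else block skipped when exception is caught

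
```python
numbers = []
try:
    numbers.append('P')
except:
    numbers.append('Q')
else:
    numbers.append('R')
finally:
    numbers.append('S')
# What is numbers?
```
['P', 'R', 'S']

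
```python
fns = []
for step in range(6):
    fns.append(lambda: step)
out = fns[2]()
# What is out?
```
5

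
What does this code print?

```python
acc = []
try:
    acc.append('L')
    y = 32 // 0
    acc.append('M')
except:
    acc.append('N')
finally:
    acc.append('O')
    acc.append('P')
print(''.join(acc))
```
LNOP

Code before exception runs, then except, then all of finally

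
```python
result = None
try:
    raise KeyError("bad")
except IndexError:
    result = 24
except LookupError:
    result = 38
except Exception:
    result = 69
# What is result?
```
38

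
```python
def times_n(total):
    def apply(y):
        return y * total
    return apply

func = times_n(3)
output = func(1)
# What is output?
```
3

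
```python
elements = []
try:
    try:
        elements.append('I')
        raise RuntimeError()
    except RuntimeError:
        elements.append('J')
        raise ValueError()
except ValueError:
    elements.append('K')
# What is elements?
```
['I', 'J', 'K']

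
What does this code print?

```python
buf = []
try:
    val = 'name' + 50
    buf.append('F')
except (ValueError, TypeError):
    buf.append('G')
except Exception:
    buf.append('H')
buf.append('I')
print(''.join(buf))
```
GI

TypeError matches tuple containing it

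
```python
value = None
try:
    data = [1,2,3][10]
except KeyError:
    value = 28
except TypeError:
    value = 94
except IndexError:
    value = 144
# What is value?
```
144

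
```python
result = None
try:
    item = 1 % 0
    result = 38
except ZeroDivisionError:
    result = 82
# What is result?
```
82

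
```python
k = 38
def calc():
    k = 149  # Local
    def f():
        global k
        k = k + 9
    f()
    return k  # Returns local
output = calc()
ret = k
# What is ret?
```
47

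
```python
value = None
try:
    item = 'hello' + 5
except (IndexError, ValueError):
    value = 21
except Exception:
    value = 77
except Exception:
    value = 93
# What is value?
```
77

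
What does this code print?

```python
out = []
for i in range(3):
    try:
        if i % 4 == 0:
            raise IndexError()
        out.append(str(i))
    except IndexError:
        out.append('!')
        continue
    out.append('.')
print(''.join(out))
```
!1.2.

continue in except skips rest of loop body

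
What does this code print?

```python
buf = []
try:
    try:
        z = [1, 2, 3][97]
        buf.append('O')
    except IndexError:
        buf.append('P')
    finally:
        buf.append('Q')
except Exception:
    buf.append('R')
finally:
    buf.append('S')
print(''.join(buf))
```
PQS

Both finally blocks run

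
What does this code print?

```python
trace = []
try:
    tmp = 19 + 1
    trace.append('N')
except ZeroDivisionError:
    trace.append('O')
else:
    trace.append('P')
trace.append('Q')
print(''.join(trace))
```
NPQ

else block runs when no exception occurs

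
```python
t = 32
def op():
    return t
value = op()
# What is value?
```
32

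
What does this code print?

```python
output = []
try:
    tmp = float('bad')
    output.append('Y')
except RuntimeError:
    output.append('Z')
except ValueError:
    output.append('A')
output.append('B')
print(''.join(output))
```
AB

ValueError is caught by its specific handler, not RuntimeError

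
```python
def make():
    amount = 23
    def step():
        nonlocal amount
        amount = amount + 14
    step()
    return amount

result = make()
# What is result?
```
37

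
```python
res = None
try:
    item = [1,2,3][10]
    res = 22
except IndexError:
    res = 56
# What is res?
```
56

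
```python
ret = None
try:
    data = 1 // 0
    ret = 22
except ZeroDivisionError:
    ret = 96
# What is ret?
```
96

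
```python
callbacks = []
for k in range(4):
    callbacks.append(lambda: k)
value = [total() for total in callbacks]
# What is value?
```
[3, 3, 3, 3]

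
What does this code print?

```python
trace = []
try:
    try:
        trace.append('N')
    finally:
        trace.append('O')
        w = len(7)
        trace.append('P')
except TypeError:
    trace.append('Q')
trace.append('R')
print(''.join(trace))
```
NOQR

Exception in inner finally caught by outer except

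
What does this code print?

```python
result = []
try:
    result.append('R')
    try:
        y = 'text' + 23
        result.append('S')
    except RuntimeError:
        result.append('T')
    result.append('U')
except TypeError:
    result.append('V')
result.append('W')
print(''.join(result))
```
RVW

Inner handler doesn't match, propagates to outer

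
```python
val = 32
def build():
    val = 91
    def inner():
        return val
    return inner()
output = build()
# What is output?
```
91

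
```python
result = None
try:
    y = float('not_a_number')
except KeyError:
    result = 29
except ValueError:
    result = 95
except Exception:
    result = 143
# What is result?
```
95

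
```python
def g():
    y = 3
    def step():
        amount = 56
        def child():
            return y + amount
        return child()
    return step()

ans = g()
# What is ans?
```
59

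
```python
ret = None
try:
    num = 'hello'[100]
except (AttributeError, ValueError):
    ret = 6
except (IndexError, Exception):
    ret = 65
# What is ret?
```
65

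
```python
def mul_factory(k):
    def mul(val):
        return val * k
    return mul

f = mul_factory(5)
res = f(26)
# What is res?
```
130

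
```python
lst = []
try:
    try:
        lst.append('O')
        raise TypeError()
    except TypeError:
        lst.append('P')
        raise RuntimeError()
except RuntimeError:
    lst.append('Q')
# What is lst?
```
['O', 'P', 'Q']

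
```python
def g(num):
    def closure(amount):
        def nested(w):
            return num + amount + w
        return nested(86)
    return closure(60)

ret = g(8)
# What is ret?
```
154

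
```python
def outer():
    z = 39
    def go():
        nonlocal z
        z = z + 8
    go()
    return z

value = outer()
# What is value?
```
47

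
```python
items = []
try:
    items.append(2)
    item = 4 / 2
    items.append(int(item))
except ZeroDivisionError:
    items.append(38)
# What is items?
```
[2, 2]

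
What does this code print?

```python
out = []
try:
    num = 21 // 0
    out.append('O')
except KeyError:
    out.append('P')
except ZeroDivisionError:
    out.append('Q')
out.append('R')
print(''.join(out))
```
QR

ZeroDivisionError is caught by its specific handler, not KeyError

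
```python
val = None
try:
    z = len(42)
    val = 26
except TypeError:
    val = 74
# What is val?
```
74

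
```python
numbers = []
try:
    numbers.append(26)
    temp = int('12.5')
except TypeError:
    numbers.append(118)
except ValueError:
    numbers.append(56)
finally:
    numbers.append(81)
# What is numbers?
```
[26, 56, 81]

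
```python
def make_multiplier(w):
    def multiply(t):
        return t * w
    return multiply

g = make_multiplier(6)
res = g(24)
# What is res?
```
144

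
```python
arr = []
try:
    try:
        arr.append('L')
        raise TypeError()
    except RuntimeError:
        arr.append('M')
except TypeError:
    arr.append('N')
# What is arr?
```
['L', 'N']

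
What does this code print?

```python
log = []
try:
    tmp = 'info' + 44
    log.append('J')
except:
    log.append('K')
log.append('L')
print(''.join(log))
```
KL

Exception raised in try, caught by bare except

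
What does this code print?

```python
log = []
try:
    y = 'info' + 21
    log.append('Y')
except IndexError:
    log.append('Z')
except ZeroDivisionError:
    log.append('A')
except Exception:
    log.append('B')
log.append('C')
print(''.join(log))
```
BC

TypeError not specifically caught, falls to Exception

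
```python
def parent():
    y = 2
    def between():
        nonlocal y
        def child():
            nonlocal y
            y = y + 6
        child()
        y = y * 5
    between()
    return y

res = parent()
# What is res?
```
40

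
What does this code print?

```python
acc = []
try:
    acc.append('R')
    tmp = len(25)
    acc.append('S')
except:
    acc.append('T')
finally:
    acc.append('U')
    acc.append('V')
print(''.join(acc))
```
RTUV

Code before exception runs, then except, then all of finally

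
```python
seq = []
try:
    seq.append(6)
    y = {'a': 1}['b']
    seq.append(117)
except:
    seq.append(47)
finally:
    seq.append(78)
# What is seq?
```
[6, 47, 78]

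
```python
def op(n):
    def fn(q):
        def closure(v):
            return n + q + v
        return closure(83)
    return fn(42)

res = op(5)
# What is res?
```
130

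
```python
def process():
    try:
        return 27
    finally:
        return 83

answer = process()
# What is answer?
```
83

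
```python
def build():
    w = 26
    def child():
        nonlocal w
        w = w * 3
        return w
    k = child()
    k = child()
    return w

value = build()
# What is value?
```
234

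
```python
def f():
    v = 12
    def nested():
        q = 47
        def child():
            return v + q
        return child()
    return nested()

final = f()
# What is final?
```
59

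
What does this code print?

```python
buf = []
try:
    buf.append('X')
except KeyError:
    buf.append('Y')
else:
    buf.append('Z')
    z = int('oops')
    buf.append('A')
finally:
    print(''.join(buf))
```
XZ

Try succeeds, else appends 'Z', ValueError in else is uncaught, finally prints before exception propagates ('A' never appended)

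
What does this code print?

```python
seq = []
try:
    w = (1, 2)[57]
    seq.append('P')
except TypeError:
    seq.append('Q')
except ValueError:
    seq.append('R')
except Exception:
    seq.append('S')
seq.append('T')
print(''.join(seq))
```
ST

IndexError not specifically caught, falls to Exception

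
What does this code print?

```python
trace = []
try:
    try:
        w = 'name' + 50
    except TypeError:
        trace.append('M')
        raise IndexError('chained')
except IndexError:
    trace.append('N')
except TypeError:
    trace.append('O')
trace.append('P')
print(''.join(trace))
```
MNP

IndexError raised and caught, original TypeError not re-raised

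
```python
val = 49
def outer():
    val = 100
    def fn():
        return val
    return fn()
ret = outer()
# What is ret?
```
100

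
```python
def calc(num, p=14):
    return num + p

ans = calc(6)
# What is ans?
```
20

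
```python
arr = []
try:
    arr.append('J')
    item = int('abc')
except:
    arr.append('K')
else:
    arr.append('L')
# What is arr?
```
['J', 'K']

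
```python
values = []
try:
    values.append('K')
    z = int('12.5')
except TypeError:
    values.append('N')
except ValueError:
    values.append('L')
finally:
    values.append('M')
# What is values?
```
['K', 'L', 'M']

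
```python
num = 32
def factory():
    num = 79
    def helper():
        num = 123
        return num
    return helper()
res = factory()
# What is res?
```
123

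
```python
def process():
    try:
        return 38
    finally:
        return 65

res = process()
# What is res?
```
65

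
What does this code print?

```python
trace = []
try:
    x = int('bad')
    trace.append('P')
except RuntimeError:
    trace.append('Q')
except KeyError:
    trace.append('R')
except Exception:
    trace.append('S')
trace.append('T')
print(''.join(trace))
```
ST

ValueError not specifically caught, falls to Exception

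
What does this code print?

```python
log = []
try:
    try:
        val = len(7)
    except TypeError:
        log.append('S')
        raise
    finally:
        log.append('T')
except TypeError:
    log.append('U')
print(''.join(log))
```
STU

finally runs before re-raised exception propagates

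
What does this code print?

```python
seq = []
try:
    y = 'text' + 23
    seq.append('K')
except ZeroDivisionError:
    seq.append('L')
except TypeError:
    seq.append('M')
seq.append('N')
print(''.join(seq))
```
MN

TypeError is caught by its specific handler, not ZeroDivisionError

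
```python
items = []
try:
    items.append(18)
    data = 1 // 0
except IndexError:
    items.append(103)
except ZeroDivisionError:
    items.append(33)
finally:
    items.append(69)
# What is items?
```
[18, 33, 69]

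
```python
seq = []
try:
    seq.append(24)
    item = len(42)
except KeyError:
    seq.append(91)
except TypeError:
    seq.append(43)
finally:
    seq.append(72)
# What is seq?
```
[24, 43, 72]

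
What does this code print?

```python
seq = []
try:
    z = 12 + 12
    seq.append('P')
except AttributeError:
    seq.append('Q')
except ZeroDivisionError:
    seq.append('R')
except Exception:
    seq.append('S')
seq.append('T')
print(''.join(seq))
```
PT

No exception, try block completes normally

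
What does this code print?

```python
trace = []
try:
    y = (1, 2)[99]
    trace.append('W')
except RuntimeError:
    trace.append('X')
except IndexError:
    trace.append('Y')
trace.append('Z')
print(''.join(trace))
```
YZ

IndexError is caught by its specific handler, not RuntimeError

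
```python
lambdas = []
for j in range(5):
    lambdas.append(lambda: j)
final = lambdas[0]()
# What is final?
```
4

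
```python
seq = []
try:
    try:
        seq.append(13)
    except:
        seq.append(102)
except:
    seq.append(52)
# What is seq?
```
[13]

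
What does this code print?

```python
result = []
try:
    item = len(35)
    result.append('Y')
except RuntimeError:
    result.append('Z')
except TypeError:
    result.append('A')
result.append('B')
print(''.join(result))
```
AB

TypeError is caught by its specific handler, not RuntimeError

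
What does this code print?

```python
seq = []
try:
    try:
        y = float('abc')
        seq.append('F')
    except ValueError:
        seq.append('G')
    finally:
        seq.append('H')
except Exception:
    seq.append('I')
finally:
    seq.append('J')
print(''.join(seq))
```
GHJ

Both finally blocks run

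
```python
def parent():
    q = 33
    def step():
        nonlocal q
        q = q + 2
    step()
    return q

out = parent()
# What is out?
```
35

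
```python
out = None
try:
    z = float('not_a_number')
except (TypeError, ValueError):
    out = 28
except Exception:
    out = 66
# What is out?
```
28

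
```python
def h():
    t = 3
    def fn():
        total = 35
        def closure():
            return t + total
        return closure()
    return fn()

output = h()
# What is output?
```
38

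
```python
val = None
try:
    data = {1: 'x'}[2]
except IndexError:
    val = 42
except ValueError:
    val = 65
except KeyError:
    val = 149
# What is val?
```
149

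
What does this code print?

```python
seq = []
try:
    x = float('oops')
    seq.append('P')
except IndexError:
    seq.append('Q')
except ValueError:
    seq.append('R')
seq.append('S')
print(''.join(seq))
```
RS

ValueError is caught by its specific handler, not IndexError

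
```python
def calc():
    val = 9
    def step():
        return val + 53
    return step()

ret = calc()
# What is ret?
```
62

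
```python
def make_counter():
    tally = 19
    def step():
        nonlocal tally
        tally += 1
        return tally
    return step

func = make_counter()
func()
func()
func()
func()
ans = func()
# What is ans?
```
24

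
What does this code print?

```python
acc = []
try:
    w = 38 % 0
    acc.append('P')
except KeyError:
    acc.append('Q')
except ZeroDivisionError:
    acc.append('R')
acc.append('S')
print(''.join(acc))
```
RS

ZeroDivisionError is caught by its specific handler, not KeyError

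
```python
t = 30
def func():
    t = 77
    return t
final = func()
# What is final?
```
77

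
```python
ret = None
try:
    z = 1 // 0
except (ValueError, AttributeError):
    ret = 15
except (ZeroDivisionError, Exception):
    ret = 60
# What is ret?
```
60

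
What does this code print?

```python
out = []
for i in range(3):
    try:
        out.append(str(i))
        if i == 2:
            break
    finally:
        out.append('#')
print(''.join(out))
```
0#1#2#

finally runs even when breaking out of loop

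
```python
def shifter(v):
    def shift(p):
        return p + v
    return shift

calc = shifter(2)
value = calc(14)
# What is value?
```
16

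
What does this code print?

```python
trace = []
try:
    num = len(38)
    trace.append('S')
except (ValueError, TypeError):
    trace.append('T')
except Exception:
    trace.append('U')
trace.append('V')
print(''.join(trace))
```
TV

TypeError matches tuple containing it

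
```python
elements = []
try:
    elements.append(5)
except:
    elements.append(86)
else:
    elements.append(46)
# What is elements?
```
[5, 46]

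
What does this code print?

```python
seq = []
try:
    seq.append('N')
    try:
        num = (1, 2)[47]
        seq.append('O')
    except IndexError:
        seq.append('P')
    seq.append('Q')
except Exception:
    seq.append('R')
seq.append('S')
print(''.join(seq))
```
NPQS

Inner exception caught by inner handler, outer continues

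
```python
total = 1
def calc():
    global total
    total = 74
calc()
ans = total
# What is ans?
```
74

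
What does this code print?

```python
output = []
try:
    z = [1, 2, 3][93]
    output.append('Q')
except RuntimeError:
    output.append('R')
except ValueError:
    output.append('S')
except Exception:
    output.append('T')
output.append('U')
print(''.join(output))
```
TU

IndexError not specifically caught, falls to Exception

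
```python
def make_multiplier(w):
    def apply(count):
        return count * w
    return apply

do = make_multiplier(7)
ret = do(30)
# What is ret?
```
210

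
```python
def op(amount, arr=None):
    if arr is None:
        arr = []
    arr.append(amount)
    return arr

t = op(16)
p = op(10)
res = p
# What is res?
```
[10]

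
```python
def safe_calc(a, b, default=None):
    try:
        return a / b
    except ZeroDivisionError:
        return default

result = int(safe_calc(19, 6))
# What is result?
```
3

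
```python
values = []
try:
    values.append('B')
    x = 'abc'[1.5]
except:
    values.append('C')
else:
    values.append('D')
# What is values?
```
['B', 'C']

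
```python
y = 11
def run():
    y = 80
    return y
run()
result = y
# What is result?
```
11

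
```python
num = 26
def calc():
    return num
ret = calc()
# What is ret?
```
26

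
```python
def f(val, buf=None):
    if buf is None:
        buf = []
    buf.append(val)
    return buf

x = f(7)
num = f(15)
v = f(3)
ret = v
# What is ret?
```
[3]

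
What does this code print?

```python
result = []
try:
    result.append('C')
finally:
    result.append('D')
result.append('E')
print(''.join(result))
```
CDE

try/finally without except, no exception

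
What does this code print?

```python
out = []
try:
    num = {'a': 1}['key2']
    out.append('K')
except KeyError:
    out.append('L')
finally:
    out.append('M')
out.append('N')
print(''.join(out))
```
LMN

finally always runs, even after exception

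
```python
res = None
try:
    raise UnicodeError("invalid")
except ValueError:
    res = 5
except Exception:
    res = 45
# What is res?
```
5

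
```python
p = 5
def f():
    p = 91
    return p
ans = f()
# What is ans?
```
91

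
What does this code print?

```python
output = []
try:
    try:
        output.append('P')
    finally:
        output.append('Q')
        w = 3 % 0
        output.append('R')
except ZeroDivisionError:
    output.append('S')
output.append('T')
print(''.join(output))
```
PQST

Exception in inner finally caught by outer except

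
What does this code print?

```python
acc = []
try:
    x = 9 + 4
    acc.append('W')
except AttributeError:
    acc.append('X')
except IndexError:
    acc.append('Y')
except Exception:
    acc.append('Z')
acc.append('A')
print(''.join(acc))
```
WA

No exception, try block completes normally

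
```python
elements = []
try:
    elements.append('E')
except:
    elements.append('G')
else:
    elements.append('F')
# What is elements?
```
['E', 'F']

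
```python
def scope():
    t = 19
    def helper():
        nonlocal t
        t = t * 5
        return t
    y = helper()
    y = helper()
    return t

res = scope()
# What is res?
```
475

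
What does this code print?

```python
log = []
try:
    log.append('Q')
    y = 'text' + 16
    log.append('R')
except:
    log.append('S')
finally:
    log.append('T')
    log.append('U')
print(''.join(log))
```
QSTU

Code before exception runs, then except, then all of finally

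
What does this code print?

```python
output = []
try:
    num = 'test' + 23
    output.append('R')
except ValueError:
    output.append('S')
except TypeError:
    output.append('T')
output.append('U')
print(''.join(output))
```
TU

TypeError is caught by its specific handler, not ValueError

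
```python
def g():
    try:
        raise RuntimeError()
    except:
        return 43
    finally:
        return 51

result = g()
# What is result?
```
51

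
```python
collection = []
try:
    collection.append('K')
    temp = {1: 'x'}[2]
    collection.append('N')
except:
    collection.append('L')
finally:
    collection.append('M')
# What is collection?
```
['K', 'L', 'M']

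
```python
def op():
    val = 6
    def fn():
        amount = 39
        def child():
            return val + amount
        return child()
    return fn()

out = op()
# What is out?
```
45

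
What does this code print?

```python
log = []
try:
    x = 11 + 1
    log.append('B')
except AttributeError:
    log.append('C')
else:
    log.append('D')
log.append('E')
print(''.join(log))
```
BDE

else block runs when no exception occurs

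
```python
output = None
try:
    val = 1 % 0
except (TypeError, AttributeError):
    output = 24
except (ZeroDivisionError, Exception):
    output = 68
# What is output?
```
68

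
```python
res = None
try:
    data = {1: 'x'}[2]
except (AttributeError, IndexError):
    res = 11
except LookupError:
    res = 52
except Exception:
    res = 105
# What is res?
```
52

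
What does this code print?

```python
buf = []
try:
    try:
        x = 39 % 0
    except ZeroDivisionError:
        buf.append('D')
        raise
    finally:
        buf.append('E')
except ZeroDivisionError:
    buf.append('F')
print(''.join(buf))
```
DEF

finally runs before re-raised exception propagates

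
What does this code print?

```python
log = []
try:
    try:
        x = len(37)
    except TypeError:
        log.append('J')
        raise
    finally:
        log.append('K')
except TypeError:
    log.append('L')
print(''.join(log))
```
JKL

finally runs before re-raised exception propagates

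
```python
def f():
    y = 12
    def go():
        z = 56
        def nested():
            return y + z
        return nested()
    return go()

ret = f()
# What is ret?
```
68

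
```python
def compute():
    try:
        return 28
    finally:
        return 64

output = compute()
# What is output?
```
64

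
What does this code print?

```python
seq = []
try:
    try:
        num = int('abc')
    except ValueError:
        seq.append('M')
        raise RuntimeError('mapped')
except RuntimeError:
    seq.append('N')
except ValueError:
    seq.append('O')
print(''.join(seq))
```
MN

New RuntimeError raised, caught by outer RuntimeError handler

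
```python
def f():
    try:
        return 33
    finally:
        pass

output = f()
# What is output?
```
33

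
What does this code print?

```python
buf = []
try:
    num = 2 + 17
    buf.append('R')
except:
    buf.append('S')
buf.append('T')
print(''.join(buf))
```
RT

No exception, try block completes normally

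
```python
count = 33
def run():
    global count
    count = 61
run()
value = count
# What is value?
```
61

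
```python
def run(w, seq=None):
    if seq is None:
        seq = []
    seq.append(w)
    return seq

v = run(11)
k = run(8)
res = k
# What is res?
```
[8]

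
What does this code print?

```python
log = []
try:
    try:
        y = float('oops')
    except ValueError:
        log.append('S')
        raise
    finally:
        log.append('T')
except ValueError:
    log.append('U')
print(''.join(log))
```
STU

finally runs before re-raised exception propagates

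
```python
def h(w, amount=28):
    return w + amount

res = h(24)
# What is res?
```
52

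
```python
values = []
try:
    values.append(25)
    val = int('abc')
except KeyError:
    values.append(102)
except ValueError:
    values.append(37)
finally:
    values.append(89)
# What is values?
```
[25, 37, 89]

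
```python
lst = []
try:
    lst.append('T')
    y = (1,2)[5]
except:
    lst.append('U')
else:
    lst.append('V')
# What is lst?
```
['T', 'U']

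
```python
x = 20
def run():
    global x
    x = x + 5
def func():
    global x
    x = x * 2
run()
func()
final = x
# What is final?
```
50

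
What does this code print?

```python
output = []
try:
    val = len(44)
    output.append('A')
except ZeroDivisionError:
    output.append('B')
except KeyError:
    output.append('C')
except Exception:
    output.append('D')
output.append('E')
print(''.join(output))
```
DE

TypeError not specifically caught, falls to Exception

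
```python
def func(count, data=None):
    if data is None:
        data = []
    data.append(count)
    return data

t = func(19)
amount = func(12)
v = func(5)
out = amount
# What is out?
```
[12]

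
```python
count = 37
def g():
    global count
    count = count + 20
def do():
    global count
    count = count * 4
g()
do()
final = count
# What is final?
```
228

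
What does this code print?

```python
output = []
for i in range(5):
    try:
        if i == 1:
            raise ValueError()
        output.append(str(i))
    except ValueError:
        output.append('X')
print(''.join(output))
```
0X234

Exception on i=1 caught, loop continues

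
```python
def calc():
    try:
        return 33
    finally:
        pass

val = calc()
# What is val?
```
33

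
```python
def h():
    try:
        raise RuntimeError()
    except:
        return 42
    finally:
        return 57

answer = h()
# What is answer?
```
57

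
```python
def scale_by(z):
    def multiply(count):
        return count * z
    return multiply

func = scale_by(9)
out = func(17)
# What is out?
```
153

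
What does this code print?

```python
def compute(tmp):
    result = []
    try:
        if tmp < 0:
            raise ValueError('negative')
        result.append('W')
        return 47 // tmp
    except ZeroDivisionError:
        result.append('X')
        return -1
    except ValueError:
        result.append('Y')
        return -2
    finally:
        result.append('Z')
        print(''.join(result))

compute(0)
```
WXZ

tmp=0 causes ZeroDivisionError, caught, finally prints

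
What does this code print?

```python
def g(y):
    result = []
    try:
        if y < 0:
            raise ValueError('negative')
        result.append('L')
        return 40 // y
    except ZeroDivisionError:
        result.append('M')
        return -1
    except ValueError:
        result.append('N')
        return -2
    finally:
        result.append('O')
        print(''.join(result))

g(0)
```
LMO

y=0 causes ZeroDivisionError, caught, finally prints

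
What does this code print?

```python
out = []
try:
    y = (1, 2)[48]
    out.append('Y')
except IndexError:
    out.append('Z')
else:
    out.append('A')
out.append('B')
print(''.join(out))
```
ZB

else block skipped when exception is caught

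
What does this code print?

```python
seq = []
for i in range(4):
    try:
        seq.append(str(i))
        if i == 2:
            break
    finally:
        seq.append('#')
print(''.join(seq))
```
0#1#2#

finally runs even when breaking out of loop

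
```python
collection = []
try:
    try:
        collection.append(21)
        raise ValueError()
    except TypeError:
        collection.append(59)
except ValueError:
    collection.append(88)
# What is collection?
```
[21, 88]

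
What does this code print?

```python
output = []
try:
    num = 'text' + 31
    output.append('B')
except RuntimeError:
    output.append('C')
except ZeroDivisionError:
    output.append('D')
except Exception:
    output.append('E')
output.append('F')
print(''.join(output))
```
EF

TypeError not specifically caught, falls to Exception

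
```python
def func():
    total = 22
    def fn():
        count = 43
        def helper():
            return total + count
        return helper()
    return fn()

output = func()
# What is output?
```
65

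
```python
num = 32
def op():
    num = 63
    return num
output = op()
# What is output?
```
63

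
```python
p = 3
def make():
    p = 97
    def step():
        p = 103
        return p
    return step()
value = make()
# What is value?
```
103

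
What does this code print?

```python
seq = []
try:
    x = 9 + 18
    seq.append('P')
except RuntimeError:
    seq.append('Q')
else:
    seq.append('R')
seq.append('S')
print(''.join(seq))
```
PRS

else block runs when no exception occurs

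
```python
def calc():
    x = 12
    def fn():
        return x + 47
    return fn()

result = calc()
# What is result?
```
59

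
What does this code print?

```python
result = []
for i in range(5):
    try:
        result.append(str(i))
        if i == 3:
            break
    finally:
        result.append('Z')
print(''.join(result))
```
0Z1Z2Z3Z

finally runs even when breaking out of loop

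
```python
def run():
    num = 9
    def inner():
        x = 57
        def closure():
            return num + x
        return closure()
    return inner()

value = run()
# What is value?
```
66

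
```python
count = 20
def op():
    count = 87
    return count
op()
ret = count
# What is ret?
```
20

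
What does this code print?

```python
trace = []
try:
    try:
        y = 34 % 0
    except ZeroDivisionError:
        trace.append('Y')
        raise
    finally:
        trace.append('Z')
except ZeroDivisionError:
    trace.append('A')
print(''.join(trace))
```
YZA

finally runs before re-raised exception propagates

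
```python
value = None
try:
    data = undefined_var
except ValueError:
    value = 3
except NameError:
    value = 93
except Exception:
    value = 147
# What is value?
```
93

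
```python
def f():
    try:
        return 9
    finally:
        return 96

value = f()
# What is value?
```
96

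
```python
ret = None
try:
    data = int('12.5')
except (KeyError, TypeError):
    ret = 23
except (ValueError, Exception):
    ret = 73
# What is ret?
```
73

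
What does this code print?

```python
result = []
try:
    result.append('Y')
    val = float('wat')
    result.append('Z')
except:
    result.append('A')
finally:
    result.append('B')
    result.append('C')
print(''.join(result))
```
YABC

Code before exception runs, then except, then all of finally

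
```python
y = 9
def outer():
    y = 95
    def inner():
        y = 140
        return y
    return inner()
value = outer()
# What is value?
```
140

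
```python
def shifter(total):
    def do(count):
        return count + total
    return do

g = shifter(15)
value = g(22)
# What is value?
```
37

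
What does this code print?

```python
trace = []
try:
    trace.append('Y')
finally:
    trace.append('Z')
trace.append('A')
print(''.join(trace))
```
YZA

try/finally without except, no exception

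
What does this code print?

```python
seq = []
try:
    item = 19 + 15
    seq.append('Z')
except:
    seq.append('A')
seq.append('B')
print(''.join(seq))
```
ZB

No exception, try block completes normally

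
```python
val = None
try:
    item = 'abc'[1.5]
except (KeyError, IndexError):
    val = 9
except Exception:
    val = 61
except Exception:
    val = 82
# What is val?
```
61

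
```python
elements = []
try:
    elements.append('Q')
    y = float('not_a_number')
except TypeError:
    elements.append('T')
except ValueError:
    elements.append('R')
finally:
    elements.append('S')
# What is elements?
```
['Q', 'R', 'S']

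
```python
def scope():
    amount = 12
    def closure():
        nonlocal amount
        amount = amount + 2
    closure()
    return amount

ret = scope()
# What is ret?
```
14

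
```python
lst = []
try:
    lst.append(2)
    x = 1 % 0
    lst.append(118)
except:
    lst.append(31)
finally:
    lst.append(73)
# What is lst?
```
[2, 31, 73]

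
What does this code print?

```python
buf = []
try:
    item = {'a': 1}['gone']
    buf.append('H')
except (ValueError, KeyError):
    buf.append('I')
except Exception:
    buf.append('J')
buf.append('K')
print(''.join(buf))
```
IK

KeyError matches tuple containing it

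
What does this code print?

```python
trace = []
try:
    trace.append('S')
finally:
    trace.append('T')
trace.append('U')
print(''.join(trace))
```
STU

try/finally without except, no exception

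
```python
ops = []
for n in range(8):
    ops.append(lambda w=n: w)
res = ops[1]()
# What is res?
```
1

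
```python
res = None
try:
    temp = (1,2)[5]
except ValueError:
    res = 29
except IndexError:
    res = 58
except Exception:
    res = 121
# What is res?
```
58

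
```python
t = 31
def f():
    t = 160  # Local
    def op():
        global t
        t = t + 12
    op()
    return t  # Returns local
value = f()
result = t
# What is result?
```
43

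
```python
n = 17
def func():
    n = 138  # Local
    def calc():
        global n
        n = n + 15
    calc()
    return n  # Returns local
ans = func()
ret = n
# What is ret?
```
32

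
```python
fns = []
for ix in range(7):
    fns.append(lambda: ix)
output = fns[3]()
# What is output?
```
6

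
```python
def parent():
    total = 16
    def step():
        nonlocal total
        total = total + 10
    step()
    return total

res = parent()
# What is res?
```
26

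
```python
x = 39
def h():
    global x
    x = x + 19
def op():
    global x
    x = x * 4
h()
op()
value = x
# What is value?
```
232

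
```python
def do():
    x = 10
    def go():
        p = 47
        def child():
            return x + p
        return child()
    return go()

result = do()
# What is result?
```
57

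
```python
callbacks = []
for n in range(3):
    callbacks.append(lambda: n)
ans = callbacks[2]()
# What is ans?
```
2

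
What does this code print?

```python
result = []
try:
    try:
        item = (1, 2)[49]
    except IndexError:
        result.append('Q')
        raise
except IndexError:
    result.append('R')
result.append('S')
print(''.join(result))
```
QRS

raise without argument re-raises current exception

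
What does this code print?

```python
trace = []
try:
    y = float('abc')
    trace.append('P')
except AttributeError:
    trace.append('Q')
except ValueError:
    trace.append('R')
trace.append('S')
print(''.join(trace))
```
RS

ValueError is caught by its specific handler, not AttributeError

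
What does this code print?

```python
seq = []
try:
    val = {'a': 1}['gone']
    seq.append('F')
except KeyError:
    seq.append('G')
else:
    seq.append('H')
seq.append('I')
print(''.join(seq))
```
GI

else block skipped when exception is caught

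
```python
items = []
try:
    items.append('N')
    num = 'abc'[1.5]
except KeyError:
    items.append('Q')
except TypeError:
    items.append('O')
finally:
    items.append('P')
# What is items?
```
['N', 'O', 'P']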